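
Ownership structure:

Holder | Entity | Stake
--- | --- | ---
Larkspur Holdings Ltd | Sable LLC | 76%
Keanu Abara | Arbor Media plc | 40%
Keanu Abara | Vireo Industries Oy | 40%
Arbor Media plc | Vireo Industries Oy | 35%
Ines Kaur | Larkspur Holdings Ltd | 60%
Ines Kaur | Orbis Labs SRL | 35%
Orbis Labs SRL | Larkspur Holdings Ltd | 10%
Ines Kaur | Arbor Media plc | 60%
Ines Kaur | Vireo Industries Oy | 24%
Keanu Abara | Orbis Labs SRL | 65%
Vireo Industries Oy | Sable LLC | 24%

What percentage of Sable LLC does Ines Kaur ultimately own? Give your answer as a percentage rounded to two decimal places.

59.06%

Ines reaches Sable along 4 paths.
Via Orbis → Larkspur: 35% × 10% × 76% = 2.66%.
Via Larkspur: 60% × 76% = 45.6%.
Via Arbor → Vireo: 60% × 35% × 24% = 5.04%.
Via Vireo: 24% × 24% = 5.76%.
Total: 2.66% + 45.6% + 5.04% + 5.76% = 59.06%.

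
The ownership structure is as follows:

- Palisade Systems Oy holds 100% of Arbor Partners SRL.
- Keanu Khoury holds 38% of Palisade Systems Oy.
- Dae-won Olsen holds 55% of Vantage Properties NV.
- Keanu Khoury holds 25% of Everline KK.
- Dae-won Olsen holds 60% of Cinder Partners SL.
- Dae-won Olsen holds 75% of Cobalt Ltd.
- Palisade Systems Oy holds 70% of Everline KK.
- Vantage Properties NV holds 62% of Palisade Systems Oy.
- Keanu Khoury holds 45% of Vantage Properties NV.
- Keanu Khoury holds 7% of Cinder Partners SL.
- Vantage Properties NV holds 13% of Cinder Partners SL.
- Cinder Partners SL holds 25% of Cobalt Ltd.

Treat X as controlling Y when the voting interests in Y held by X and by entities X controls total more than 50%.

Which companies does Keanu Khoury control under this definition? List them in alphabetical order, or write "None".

Keanu's largest direct stake is 45% in Vantage, which does not meet the threshold.

None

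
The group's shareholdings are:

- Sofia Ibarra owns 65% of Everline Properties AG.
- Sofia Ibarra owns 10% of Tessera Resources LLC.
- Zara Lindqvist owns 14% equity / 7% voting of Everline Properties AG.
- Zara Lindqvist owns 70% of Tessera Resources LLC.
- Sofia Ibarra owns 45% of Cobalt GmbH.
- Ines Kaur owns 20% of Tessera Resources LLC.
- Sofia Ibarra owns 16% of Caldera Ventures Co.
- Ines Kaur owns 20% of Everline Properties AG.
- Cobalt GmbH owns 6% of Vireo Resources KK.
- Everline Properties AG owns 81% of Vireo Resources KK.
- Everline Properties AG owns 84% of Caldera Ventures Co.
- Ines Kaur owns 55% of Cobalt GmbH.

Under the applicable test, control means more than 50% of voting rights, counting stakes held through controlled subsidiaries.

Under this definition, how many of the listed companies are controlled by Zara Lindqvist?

Zara holds 70% of Tessera, so Zara controls Tessera.
No other company's threshold is met.
Zara controls 1 company.

1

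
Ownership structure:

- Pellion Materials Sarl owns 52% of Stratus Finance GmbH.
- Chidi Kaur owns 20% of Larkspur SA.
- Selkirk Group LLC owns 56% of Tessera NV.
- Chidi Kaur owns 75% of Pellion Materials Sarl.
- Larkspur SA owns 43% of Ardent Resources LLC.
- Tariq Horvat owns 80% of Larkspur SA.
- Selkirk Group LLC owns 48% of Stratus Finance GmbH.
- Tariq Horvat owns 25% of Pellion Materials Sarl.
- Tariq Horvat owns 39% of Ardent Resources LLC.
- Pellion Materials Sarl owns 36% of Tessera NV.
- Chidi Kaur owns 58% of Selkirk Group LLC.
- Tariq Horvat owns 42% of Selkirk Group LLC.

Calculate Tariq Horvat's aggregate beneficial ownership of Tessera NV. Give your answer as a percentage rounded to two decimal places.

Tariq reaches Tessera along 2 paths.
Via Pellion: 25% × 36% = 9%.
Via Selkirk: 42% × 56% = 23.52%.
Total: 9% + 23.52% = 32.52%.

32.52%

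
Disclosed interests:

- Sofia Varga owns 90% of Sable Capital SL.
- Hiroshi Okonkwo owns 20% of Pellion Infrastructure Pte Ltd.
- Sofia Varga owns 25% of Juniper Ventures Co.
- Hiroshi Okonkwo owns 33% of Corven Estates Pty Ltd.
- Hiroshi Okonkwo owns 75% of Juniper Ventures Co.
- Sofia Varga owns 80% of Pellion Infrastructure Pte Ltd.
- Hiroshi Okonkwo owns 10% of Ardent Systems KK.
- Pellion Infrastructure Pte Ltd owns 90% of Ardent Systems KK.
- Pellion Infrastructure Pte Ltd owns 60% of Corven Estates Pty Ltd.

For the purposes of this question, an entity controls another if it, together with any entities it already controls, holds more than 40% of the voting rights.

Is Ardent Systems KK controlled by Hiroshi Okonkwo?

No

Hiroshi holds 75% of Juniper, so Hiroshi controls Juniper.
In Ardent, Hiroshi's side holds only 10%, not > 40%.
So Hiroshi does not control Ardent.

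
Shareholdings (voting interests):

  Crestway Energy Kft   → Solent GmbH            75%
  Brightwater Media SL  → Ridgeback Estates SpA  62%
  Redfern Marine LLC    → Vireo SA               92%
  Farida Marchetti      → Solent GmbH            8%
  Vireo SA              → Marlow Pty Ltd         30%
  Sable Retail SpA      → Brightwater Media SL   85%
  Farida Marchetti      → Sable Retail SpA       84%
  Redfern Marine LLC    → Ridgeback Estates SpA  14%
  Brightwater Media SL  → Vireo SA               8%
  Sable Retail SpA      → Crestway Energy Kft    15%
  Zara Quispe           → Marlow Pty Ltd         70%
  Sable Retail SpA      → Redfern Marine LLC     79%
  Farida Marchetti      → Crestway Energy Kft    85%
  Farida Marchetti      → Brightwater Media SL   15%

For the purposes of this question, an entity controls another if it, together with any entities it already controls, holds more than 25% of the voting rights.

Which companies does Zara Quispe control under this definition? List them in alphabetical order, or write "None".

Zara holds 70% of Marlow, so Zara controls Marlow.
No other company's threshold is met.

Marlow Pty Ltd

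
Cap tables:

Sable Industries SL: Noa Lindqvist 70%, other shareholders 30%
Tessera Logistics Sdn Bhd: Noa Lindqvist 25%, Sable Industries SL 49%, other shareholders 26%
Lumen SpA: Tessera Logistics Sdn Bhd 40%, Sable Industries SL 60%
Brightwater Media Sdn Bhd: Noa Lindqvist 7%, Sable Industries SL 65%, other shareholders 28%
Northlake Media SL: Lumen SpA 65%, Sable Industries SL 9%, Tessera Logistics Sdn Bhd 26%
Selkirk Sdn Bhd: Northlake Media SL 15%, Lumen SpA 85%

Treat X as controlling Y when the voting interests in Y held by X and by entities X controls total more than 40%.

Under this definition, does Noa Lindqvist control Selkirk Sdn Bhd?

Yes

Noa holds 70% of Sable, so Noa controls Sable.
Noa and Sable together hold 25% + 49% = 74% of Tessera, so Noa controls Tessera.
Tessera and Sable together hold 40% + 60% = 100% of Lumen, so Noa controls Lumen.
Lumen and Sable and Tessera together hold 65% + 9% + 26% = 100% of Northlake, so Noa controls Northlake.
Northlake and Lumen together hold 15% + 85% = 100% of Selkirk, so Noa controls Selkirk.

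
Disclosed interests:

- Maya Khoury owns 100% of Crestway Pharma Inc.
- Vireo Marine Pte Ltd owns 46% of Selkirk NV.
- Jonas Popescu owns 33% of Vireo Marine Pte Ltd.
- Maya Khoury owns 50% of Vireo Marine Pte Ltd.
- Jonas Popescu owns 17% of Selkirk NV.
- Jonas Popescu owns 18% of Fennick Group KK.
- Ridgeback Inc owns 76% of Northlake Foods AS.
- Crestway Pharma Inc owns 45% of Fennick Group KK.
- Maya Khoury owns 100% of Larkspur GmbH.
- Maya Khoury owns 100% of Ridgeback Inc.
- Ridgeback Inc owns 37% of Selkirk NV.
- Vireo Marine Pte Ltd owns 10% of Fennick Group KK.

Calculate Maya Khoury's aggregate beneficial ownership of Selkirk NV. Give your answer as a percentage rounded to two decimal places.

Maya reaches Selkirk along 2 paths.
Via Ridgeback: 100% × 37% = 37%.
Via Vireo: 50% × 46% = 23%.
Total: 37% + 23% = 60%.
Rounded: 60.00%.

60.00%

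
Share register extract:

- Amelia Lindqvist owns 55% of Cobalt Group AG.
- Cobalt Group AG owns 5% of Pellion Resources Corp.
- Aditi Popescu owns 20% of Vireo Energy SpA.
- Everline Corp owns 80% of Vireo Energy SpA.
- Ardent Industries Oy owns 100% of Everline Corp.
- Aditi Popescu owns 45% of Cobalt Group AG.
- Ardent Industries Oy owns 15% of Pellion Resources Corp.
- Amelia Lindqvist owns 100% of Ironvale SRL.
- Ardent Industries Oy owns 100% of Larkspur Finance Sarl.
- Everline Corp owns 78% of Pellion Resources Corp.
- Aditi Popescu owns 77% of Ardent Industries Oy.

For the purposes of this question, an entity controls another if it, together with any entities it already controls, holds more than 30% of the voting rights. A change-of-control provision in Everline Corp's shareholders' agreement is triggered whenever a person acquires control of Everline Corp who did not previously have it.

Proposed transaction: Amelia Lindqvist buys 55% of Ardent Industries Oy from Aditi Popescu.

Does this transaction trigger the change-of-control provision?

The purchase adds only to Amelia's holdings (Aditi's stake shrinks), so Amelia is the only person who could newly come to control Everline.
Amelia holds 55% of Cobalt, so Amelia controls Cobalt.
Amelia holds 100% of Ironvale, so Amelia controls Ironvale.
Neither Amelia nor any entity Amelia controls holds any voting interest in Everline.
So before the transaction, Amelia does not control Everline.
After the purchase, Amelia holds 55% of Ardent directly, and Aditi's stake falls to 22%.
Amelia holds 55% of Ardent, so Amelia controls Ardent.
Ardent holds 100% of Everline, so Amelia controls Everline.
Amelia did not control Everline before and does after, so the clause is triggered.

Yes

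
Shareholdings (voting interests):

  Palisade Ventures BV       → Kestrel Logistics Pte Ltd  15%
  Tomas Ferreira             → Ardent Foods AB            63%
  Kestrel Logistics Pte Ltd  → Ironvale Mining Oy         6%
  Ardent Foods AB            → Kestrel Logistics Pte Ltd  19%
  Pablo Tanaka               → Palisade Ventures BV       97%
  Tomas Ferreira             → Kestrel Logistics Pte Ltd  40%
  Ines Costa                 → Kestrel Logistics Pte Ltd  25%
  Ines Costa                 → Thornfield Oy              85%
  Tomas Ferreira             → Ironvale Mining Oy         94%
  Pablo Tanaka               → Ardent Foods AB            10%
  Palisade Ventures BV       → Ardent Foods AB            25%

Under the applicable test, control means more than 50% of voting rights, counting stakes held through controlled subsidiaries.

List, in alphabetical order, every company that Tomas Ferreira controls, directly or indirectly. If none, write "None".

Ardent Foods AB, Ironvale Mining Oy, Kestrel Logistics Pte Ltd

Tomas holds 63% of Ardent, so Tomas controls Ardent.
Tomas and Ardent together hold 40% + 19% = 59% of Kestrel, so Tomas controls Kestrel.
Tomas and Kestrel together hold 94% + 6% = 100% of Ironvale, so Tomas controls Ironvale.
No other company's threshold is met.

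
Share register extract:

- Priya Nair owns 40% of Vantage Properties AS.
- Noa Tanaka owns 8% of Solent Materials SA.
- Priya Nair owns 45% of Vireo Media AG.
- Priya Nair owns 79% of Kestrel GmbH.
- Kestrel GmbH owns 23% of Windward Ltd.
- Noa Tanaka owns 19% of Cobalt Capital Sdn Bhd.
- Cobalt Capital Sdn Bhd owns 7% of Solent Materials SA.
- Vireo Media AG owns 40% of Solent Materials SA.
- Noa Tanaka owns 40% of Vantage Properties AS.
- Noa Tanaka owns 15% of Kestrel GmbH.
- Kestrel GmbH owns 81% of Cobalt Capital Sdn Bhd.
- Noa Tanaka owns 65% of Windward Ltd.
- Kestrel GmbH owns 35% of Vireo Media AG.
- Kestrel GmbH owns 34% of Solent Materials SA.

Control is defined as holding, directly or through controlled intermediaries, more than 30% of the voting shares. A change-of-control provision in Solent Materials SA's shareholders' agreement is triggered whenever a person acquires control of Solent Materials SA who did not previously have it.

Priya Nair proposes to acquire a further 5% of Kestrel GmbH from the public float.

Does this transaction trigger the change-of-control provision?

The purchase changes only Priya's holdings, so Priya is the only person who could newly come to control Solent.
Priya holds 79% of Kestrel, so Priya controls Kestrel.
Kestrel holds 81% of Cobalt, so Priya controls Cobalt.
Priya and Kestrel together hold 45% + 35% = 80% of Vireo, so Priya controls Vireo.
Vireo and Kestrel and Cobalt together hold 40% + 34% + 7% = 81% of Solent, so Priya controls Solent.
So Priya already controls Solent before the transaction.
After the purchase, Priya's direct stake in Kestrel rises to 79% + 5% = 84%.
Priya controlled Solent already, so this is not a new person acquiring control; every other person's position is unchanged or reduced.
No new person acquires control, so the clause is not triggered.

No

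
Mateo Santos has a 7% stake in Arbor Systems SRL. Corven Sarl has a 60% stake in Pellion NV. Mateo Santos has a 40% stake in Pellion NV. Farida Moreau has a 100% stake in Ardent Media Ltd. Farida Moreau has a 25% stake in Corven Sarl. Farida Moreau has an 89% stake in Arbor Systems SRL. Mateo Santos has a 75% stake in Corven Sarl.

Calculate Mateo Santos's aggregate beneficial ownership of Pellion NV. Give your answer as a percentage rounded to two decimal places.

Mateo reaches Pellion along 2 paths.
Direct stake: 40% = 40%.
Via Corven: 75% × 60% = 45%.
Total: 40% + 45% = 85%.
Rounded: 85.00%.

85.00%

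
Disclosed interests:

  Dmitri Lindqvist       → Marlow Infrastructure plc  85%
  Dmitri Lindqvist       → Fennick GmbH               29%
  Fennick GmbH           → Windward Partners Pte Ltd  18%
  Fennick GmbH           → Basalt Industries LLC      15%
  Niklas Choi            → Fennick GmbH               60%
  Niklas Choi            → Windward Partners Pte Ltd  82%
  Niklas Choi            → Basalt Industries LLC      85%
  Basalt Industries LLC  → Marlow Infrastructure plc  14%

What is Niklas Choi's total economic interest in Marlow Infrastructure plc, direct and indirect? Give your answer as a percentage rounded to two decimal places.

13.16%

Niklas reaches Marlow along 2 paths.
Via Basalt: 85% × 14% = 11.9%.
Via Fennick → Basalt: 60% × 15% × 14% = 1.26%.
Total: 11.9% + 1.26% = 13.16%.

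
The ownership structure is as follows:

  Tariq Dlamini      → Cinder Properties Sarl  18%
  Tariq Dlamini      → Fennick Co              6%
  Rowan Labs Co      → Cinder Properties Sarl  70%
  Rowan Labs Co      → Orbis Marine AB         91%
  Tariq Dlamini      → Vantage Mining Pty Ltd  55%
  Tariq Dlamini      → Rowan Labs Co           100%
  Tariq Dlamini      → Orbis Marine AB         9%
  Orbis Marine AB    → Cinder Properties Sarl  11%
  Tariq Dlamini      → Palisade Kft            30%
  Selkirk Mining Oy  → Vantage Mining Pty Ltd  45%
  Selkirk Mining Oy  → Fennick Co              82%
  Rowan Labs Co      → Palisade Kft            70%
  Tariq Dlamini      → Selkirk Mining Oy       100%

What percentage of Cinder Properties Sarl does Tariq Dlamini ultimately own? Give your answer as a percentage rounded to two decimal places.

Tariq reaches Cinder along 4 paths.
Via Rowan: 100% × 70% = 70%.
Direct stake: 18% = 18%.
Via Orbis: 9% × 11% = 0.99%.
Via Rowan → Orbis: 100% × 91% × 11% = 10.01%.
Total: 70% + 18% + 0.99% + 10.01% = 99%.
Rounded: 99.00%.

99.00%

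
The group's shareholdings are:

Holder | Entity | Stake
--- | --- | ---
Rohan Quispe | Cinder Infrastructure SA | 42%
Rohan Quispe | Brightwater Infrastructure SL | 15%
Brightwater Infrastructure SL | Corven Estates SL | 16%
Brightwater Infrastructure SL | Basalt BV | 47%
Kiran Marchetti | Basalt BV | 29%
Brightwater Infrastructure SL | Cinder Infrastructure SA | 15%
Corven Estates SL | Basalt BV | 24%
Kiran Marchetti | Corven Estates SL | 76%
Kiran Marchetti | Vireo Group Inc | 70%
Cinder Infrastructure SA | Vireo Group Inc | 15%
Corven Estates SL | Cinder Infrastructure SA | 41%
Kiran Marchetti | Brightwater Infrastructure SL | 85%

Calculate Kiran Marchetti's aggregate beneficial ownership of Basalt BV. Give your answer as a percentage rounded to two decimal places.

90.45%

Kiran reaches Basalt along 4 paths.
Via Corven: 76% × 24% = 18.24%.
Via Brightwater → Corven: 85% × 16% × 24% = 3.264%.
Via Brightwater: 85% × 47% = 39.95%.
Direct stake: 29% = 29%.
Total: 18.24% + 3.264% + 39.95% + 29% = 90.454%.
Rounded: 90.45%.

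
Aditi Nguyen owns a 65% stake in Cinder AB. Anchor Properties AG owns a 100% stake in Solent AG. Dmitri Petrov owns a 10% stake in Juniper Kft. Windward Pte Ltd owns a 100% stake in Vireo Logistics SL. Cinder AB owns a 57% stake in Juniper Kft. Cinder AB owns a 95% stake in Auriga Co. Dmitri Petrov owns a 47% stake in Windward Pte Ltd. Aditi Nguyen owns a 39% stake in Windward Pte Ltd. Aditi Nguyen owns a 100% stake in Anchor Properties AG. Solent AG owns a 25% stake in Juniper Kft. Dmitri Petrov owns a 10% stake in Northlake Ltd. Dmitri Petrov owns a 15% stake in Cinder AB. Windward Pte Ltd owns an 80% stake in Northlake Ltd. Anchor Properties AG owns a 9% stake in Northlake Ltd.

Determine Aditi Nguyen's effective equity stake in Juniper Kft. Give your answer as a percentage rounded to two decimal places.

62.05%

Aditi reaches Juniper along 2 paths.
Via Cinder: 65% × 57% = 37.05%.
Via Anchor → Solent: 100% × 100% × 25% = 25%.
Total: 37.05% + 25% = 62.05%.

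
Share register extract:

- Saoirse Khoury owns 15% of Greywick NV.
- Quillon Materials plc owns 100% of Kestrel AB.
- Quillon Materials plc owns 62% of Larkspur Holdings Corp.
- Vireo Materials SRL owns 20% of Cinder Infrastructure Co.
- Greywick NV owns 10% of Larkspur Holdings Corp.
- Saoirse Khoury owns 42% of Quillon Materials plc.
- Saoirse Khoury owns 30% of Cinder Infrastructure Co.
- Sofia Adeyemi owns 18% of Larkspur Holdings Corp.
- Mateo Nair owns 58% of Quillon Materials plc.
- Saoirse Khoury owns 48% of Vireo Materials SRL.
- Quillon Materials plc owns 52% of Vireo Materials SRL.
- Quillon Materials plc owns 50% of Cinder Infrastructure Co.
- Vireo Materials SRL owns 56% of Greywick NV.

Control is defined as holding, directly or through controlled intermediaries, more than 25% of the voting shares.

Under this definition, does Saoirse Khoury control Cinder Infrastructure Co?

Yes

Saoirse holds 42% of Quillon, so Saoirse controls Quillon.
Quillon and Saoirse together hold 52% + 48% = 100% of Vireo, so Saoirse controls Vireo.
Quillon and Vireo and Saoirse together hold 50% + 20% + 30% = 100% of Cinder, so Saoirse controls Cinder.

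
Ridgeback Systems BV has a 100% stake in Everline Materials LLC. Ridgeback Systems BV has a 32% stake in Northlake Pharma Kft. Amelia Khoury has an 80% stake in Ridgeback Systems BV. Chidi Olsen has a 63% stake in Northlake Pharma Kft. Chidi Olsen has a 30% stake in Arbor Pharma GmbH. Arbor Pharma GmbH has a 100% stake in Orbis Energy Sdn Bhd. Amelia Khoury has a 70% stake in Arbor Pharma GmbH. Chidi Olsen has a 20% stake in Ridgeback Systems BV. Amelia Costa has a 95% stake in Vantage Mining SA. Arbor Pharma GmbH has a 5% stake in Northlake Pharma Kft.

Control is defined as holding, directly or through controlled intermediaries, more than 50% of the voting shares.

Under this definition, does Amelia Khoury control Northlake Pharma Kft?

Amelia Khoury holds 80% of Ridgeback, so Amelia Khoury controls Ridgeback.
Amelia Khoury holds 70% of Arbor, so Amelia Khoury controls Arbor.
Arbor holds 100% of Orbis, so Amelia Khoury controls Orbis.
Ridgeback holds 100% of Everline, so Amelia Khoury controls Everline.
In Northlake, Amelia Khoury's side holds only 5% + 32% = 37%, not > 50%.
So Amelia Khoury does not control Northlake.

No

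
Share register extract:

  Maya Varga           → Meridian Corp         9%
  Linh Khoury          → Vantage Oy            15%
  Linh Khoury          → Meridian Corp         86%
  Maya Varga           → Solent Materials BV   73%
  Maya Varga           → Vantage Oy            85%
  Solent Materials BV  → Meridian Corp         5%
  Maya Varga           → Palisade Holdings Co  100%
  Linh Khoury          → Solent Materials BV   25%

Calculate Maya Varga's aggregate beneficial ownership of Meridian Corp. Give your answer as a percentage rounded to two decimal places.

Maya reaches Meridian along 2 paths.
Direct stake: 9% = 9%.
Via Solent: 73% × 5% = 3.65%.
Total: 9% + 3.65% = 12.65%.

12.65%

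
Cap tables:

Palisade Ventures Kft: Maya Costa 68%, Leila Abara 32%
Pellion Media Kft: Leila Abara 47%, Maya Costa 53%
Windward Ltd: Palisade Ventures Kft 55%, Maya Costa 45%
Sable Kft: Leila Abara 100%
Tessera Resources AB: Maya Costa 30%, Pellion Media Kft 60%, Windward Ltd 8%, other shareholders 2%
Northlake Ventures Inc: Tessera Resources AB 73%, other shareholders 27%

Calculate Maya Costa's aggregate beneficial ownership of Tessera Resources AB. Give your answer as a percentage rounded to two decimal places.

68.39%

Maya reaches Tessera along 4 paths.
Direct stake: 30% = 30%.
Via Pellion: 53% × 60% = 31.8%.
Via Palisade → Windward: 68% × 55% × 8% = 2.992%.
Via Windward: 45% × 8% = 3.6%.
Total: 30% + 31.8% + 2.992% + 3.6% = 68.392%.
Rounded: 68.39%.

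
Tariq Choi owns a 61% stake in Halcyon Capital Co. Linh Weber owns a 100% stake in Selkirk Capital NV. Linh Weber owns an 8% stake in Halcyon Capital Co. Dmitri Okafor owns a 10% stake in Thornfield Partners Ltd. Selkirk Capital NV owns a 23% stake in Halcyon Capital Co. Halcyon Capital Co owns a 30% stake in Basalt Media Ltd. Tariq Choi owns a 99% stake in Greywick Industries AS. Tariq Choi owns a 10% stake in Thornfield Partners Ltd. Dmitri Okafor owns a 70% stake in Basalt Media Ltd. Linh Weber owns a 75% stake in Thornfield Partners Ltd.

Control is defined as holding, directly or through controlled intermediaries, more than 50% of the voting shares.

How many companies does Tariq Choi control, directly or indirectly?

2

Tariq holds 61% of Halcyon, so Tariq controls Halcyon.
Tariq holds 99% of Greywick, so Tariq controls Greywick.
No other company's threshold is met.
Tariq controls 2 companies.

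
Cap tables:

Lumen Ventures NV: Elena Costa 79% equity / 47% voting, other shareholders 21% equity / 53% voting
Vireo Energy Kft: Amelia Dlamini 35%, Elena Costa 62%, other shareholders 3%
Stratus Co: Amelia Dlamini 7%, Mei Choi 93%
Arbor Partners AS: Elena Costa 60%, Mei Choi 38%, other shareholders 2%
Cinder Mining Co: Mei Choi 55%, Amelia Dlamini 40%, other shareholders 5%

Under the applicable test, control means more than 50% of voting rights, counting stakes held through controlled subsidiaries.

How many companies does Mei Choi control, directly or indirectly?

2

Mei holds 93% of Stratus, so Mei controls Stratus.
Mei holds 55% of Cinder, so Mei controls Cinder.
No other company's threshold is met.
Mei controls 2 companies.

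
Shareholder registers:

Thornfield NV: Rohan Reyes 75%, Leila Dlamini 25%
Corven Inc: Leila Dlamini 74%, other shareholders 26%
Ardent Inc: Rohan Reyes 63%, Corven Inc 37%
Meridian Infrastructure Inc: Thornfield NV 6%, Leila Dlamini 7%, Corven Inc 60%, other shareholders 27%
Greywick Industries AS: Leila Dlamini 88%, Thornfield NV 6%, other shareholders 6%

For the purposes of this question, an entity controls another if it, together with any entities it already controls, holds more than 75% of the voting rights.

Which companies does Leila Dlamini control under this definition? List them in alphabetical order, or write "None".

Leila holds 88% of Greywick, so Leila controls Greywick.
No other company's threshold is met.

Greywick Industries AS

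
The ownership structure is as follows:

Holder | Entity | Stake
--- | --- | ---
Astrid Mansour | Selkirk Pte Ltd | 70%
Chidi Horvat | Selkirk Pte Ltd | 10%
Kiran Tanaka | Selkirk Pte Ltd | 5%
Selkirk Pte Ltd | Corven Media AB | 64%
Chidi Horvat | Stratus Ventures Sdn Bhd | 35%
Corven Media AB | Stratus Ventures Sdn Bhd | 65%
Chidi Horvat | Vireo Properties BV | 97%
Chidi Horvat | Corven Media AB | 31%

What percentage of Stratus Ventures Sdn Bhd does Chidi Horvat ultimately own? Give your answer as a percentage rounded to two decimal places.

59.31%

Chidi reaches Stratus along 3 paths.
Direct stake: 35% = 35%.
Via Corven: 31% × 65% = 20.15%.
Via Selkirk → Corven: 10% × 64% × 65% = 4.16%.
Total: 35% + 20.15% + 4.16% = 59.31%.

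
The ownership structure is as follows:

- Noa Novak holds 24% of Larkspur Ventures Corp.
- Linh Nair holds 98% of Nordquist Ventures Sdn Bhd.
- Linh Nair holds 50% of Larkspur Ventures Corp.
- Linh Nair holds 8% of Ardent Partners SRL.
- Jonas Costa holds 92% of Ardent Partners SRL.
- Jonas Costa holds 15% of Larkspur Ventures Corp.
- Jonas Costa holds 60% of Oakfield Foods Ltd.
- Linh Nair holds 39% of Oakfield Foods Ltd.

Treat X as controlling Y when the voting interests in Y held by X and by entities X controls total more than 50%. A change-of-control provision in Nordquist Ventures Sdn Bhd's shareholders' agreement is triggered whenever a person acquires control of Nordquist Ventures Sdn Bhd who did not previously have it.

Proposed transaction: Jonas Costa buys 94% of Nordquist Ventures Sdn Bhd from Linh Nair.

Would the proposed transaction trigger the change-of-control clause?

Yes

The purchase adds only to Jonas's holdings (Linh's stake shrinks), so Jonas is the only person who could newly come to control Nordquist.
Jonas holds 60% of Oakfield, so Jonas controls Oakfield.
Jonas holds 92% of Ardent, so Jonas controls Ardent.
Neither Jonas nor any entity Jonas controls holds any voting interest in Nordquist.
So before the transaction, Jonas does not control Nordquist.
After the purchase, Jonas holds 94% of Nordquist directly, and Linh's stake falls to 4%.
Jonas holds 94% of Nordquist, so Jonas controls Nordquist.
Jonas did not control Nordquist before and does after, so the clause is triggered.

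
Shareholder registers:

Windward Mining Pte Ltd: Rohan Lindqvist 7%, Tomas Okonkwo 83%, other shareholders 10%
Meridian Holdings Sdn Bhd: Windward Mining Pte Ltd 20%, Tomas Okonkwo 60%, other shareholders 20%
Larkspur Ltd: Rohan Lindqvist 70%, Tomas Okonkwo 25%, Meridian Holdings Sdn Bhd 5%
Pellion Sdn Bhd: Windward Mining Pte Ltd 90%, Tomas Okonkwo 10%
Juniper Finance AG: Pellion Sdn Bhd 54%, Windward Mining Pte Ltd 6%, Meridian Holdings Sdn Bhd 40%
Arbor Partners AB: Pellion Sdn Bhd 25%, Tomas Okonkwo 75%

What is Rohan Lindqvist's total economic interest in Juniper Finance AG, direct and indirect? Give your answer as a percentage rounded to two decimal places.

4.38%

Rohan reaches Juniper along 3 paths.
Via Windward → Pellion: 7% × 90% × 54% = 3.402%.
Via Windward: 7% × 6% = 0.42%.
Via Windward → Meridian: 7% × 20% × 40% = 0.56%.
Total: 3.402% + 0.42% + 0.56% = 4.382%.
Rounded: 4.38%.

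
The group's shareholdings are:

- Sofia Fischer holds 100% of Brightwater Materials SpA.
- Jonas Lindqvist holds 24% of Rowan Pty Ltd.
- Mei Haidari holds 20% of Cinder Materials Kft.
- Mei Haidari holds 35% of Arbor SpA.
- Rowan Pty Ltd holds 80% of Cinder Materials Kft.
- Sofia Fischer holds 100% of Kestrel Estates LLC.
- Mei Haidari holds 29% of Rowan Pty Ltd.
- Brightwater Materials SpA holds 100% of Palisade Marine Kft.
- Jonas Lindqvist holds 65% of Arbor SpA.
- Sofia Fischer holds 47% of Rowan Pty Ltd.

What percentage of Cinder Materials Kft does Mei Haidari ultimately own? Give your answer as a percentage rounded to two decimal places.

Mei reaches Cinder along 2 paths.
Via Rowan: 29% × 80% = 23.2%.
Direct stake: 20% = 20%.
Total: 23.2% + 20% = 43.2%.
Rounded: 43.20%.

43.20%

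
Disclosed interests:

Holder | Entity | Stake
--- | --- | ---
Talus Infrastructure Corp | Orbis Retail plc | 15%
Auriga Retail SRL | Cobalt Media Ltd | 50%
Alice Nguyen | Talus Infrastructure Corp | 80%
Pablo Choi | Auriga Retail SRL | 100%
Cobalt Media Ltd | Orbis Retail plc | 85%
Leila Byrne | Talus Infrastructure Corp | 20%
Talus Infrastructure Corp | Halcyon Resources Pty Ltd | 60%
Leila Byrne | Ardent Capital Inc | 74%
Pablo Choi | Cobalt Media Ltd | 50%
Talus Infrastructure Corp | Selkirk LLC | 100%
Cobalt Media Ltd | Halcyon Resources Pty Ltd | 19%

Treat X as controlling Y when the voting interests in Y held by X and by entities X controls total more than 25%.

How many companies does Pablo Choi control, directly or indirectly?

Pablo holds 100% of Auriga, so Pablo controls Auriga.
Auriga and Pablo together hold 50% + 50% = 100% of Cobalt, so Pablo controls Cobalt.
Cobalt holds 85% of Orbis, so Pablo controls Orbis.
No other company's threshold is met.
Pablo controls 3 companies.

3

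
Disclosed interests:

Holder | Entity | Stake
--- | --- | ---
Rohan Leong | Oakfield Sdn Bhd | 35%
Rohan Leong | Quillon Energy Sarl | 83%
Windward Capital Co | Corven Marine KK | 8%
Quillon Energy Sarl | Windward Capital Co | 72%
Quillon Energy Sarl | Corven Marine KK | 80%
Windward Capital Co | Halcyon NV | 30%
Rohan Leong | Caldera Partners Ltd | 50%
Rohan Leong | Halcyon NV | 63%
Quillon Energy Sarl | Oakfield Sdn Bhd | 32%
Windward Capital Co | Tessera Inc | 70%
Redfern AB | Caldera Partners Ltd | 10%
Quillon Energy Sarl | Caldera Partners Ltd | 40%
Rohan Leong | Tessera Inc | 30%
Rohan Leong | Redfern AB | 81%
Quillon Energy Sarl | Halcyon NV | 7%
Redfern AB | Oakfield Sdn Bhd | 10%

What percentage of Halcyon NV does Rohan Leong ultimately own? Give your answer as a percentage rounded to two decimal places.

86.74%

Rohan reaches Halcyon along 3 paths.
Direct stake: 63% = 63%.
Via Quillon: 83% × 7% = 5.81%.
Via Quillon → Windward: 83% × 72% × 30% = 17.928%.
Total: 63% + 5.81% + 17.928% = 86.738%.
Rounded: 86.74%.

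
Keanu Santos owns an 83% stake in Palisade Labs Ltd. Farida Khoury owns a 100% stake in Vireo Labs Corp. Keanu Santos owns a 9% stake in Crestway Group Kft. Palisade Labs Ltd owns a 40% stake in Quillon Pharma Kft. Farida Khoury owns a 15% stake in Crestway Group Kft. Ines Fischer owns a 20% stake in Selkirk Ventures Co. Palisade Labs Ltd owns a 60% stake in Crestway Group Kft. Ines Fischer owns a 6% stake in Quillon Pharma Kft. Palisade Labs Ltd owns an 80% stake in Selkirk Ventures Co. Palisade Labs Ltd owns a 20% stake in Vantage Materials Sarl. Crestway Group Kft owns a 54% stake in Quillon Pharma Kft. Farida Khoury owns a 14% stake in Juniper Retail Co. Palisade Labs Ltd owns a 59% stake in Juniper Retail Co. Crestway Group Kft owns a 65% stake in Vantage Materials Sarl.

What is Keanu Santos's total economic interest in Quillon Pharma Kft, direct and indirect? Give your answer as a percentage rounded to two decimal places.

Keanu reaches Quillon along 3 paths.
Via Palisade: 83% × 40% = 33.2%.
Via Palisade → Crestway: 83% × 60% × 54% = 26.892%.
Via Crestway: 9% × 54% = 4.86%.
Total: 33.2% + 26.892% + 4.86% = 64.952%.
Rounded: 64.95%.

64.95%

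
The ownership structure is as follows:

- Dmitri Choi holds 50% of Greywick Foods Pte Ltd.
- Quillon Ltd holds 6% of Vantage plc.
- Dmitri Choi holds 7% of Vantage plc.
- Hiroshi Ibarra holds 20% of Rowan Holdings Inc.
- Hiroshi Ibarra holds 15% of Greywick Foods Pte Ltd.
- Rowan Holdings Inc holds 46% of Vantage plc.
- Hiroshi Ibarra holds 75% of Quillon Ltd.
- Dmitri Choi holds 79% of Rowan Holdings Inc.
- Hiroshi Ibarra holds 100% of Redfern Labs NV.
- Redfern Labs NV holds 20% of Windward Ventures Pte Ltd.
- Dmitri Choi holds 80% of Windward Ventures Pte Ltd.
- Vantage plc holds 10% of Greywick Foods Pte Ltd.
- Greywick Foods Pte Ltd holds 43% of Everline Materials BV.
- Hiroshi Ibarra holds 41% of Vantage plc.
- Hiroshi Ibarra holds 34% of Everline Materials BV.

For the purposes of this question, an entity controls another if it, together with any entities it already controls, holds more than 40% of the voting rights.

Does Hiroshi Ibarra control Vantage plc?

Hiroshi holds 75% of Quillon, so Hiroshi controls Quillon.
Hiroshi and Quillon together hold 41% + 6% = 47% of Vantage, so Hiroshi controls Vantage.

Yes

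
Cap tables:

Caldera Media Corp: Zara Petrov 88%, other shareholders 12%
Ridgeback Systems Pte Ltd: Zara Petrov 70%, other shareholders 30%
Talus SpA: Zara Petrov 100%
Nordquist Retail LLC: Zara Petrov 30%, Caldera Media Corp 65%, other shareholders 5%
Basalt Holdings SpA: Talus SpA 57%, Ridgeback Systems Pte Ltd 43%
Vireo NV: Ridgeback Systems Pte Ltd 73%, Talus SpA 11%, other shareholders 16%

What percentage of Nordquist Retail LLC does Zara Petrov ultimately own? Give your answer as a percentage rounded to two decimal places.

87.20%

Zara reaches Nordquist along 2 paths.
Direct stake: 30% = 30%.
Via Caldera: 88% × 65% = 57.2%.
Total: 30% + 57.2% = 87.2%.
Rounded: 87.20%.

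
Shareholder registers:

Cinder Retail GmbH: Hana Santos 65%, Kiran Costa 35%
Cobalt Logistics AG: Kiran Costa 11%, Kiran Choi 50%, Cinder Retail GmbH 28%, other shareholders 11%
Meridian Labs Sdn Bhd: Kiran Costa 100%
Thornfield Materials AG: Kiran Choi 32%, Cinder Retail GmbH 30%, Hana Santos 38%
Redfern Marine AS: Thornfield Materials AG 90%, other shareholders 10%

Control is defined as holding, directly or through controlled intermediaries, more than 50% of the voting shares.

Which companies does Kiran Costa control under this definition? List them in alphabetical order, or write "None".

Meridian Labs Sdn Bhd

Kiran Costa holds 100% of Meridian, so Kiran Costa controls Meridian.
No other company's threshold is met.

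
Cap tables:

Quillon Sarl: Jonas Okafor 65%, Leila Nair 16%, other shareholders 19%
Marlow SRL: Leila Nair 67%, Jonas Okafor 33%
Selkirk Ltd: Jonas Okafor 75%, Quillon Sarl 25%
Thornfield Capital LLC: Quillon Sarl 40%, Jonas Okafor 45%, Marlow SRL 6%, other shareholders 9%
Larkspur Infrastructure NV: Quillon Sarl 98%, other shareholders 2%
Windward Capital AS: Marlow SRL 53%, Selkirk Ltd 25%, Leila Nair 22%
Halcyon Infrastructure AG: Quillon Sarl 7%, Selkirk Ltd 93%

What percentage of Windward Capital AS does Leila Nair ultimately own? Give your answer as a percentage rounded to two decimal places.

58.51%

Leila reaches Windward along 3 paths.
Via Marlow: 67% × 53% = 35.51%.
Via Quillon → Selkirk: 16% × 25% × 25% = 1%.
Direct stake: 22% = 22%.
Total: 35.51% + 1% + 22% = 58.51%.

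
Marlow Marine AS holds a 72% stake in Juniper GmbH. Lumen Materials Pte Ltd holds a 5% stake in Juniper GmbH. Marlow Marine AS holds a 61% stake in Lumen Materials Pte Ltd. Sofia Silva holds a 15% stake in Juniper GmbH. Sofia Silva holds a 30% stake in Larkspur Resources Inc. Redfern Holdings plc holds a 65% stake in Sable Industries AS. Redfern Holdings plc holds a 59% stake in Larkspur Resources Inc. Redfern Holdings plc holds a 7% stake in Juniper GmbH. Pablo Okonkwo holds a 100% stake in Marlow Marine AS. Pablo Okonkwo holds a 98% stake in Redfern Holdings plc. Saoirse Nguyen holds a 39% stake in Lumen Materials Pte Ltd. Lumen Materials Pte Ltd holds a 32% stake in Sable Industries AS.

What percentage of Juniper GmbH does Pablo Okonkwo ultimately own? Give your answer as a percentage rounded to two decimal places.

Pablo reaches Juniper along 3 paths.
Via Marlow: 100% × 72% = 72%.
Via Redfern: 98% × 7% = 6.86%.
Via Marlow → Lumen: 100% × 61% × 5% = 3.05%.
Total: 72% + 6.86% + 3.05% = 81.91%.

81.91%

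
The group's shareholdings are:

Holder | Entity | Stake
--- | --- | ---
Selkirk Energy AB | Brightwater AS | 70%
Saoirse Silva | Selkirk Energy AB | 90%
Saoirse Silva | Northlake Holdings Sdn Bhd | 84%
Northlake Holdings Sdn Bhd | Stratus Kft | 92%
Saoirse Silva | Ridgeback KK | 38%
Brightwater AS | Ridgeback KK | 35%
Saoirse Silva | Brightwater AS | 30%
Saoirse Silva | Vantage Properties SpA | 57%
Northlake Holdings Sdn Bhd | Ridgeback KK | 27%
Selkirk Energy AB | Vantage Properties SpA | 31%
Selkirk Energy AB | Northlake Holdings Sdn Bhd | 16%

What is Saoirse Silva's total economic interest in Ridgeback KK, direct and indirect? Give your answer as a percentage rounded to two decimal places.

97.12%

Saoirse reaches Ridgeback along 5 paths.
Direct stake: 38% = 38%.
Via Selkirk → Brightwater: 90% × 70% × 35% = 22.05%.
Via Brightwater: 30% × 35% = 10.5%.
Via Selkirk → Northlake: 90% × 16% × 27% = 3.888%.
Via Northlake: 84% × 27% = 22.68%.
Total: 38% + 22.05% + 10.5% + 3.888% + 22.68% = 97.118%.
Rounded: 97.12%.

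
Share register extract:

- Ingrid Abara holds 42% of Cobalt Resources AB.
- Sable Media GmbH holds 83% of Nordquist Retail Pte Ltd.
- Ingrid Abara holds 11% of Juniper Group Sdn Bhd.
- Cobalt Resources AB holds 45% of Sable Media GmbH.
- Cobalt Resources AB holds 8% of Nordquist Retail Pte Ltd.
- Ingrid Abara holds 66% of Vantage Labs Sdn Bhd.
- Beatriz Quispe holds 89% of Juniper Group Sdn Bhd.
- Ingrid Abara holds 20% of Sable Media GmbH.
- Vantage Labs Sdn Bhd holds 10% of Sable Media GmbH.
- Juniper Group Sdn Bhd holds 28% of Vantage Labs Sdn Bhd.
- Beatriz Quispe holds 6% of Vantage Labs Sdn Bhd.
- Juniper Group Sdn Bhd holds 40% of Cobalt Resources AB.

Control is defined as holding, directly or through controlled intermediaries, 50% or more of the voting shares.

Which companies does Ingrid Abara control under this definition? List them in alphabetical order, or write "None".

Ingrid holds 66% of Vantage, so Ingrid controls Vantage.
No other company's threshold is met.

Vantage Labs Sdn Bhd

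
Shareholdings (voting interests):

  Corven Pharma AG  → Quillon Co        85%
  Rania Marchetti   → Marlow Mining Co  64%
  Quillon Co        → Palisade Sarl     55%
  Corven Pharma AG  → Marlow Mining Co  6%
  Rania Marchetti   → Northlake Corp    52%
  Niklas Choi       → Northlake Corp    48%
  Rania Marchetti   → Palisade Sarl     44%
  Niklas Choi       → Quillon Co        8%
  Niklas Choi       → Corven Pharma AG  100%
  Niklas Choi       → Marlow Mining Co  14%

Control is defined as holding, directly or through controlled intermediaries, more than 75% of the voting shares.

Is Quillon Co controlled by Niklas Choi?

Yes

Niklas holds 100% of Corven, so Niklas controls Corven.
Corven and Niklas together hold 85% + 8% = 93% of Quillon, so Niklas controls Quillon.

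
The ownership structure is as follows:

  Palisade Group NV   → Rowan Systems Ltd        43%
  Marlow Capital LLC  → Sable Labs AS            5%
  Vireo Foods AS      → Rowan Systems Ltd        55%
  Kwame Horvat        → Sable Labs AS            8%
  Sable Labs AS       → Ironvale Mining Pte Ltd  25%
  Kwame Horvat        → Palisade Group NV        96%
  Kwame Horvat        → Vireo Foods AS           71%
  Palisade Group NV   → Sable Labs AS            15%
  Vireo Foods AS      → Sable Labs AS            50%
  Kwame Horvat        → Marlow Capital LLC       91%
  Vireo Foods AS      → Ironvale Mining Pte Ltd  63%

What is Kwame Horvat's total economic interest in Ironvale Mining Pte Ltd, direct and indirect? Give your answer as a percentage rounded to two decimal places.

Kwame reaches Ironvale along 5 paths.
Via Vireo → Sable: 71% × 50% × 25% = 8.875%.
Via Palisade → Sable: 96% × 15% × 25% = 3.6%.
Via Marlow → Sable: 91% × 5% × 25% = 1.1375%.
Via Sable: 8% × 25% = 2%.
Via Vireo: 71% × 63% = 44.73%.
Total: 8.875% + 3.6% + 1.1375% + 2% + 44.73% = 60.3425%.
Rounded: 60.34%.

60.34%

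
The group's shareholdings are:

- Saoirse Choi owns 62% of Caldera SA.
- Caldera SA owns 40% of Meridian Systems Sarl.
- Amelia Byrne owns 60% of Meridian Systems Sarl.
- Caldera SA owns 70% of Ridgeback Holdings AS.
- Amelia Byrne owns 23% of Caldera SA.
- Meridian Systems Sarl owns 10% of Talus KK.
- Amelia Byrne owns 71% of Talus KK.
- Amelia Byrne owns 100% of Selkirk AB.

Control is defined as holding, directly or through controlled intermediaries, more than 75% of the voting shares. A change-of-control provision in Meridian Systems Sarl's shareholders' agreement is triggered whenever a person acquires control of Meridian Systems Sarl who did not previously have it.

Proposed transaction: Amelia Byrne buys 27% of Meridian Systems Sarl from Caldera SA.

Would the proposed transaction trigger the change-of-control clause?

The purchase adds only to Amelia's holdings (Caldera's stake shrinks), so Amelia is the only person who could newly come to control Meridian.
Amelia holds 100% of Selkirk, so Amelia controls Selkirk.
In Meridian, Amelia's side holds only 60%, not > 75%.
So before the transaction, Amelia does not control Meridian.
After the purchase, Amelia's direct stake in Meridian rises to 60% + 27% = 87%, and Caldera's stake falls to 13%.
Amelia holds 87% of Meridian, so Amelia controls Meridian.
Amelia did not control Meridian before and does after, so the clause is triggered.

Yes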